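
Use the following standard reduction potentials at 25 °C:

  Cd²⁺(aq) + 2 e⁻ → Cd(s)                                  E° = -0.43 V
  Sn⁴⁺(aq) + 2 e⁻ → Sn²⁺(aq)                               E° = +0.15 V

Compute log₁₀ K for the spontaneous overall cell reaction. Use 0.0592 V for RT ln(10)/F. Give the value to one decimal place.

19.6

Cathode: Sn⁴⁺/Sn²⁺; anode: Cd²⁺/Cd. E°cell = +0.58 V, n = 2.
log K = nE°cell / 0.0592 = (2)(+0.58) / 0.0592 = 19.6.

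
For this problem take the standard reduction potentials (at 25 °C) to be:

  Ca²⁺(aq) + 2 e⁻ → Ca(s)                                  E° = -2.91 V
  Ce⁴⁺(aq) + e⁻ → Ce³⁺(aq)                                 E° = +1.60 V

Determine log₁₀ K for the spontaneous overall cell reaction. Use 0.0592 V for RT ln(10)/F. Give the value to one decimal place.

Cathode: Ce⁴⁺/Ce³⁺; anode: Ca²⁺/Ca. E°cell = +4.51 V, n = 2.
log K = nE°cell / 0.0592 = (2)(+4.51) / 0.0592 = 152.4.

152.4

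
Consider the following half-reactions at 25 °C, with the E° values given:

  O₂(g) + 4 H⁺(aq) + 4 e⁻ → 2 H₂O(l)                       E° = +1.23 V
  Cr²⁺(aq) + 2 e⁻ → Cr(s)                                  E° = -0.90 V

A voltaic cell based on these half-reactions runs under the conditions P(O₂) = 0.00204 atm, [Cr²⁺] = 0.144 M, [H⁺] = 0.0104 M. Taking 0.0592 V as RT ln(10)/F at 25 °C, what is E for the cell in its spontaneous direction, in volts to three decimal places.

O₂/H₂O is the cathode (higher E°), Cr²⁺/Cr the anode: E°cell = +1.23 − (-0.90) = +2.13 V, n = 4.
Overall: O₂(g) + 4 H⁺(aq) + 2 Cr(s) → 2 H₂O(l) + 2 Cr²⁺(aq)
Q = [Cr²⁺]^2 / (P(O₂)·[H⁺]^4); log Q = 8.939.
E = E° − (0.0592/n) log Q = +2.13 − (0.0592/4)(8.939) = +1.998 V.

+1.998 V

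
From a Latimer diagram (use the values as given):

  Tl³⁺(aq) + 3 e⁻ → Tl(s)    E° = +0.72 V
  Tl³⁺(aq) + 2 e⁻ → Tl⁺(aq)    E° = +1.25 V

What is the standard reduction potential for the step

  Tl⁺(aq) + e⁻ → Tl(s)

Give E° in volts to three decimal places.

-0.340 V

Sequential free energies add, so n₃E°₃ = n₁E°₁ + n₂E°₂.
With n₃ = 3, and the known step contributing 2×(+1.25) V, the unknown satisfies 1·E° = 3×(+0.72) − 2×(+1.25) = -0.340.
E° = -0.340 / 1 = -0.340 V.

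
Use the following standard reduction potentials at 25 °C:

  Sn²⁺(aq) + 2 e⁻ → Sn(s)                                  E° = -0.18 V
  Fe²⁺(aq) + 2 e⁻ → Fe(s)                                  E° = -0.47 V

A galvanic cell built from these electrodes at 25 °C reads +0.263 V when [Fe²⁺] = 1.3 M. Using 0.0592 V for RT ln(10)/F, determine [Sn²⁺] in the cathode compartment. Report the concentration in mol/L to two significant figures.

0.16 M

Sn²⁺/Sn is the cathode, Fe²⁺/Fe the anode: E°cell = +0.29 V, n = 2.
Overall reaction: Sn²⁺(aq) + Fe(s) → Sn(s) + Fe²⁺(aq); Q = [Fe²⁺]^1/[Sn²⁺]^1.
From E = E° − (0.0592/n) log Q: log Q = (E° − E)·n/0.0592 = (+0.29 − (+0.263))·2/0.0592 = 0.9122.
So 1·log[Sn²⁺] = 1·log(1.3) − log Q = 0.1139 − (0.9122) = -0.7983; [Sn²⁺] = 10^(-0.7983) ≈ 0.16 M.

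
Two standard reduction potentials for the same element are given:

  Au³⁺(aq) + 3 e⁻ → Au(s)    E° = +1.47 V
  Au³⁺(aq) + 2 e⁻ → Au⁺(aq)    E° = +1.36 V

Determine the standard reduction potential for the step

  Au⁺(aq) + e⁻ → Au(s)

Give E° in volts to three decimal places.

Sequential free energies add, so n₃E°₃ = n₁E°₁ + n₂E°₂.
With n₃ = 3, and the known step contributing 2×(+1.36) V, the unknown satisfies 1·E° = 3×(+1.47) − 2×(+1.36) = +1.690.
E° = +1.690 / 1 = +1.690 V.

+1.690 V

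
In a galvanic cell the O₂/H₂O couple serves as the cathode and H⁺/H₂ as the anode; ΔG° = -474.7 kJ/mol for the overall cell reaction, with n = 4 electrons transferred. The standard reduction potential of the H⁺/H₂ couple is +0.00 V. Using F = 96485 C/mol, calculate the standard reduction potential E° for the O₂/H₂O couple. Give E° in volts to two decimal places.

E°cell = −ΔG°/(nF) = −(-474.7×10³)/((4)(96485)) = +1.230 V.
Since O₂/H₂O is the cathode and H⁺/H₂ the anode, E°cell = E°(O₂/H₂O) − E°(H⁺/H₂).
So E°(O₂/H₂O) = E°cell + E°(H⁺/H₂) = +1.230 + (+0.00) = +1.23 V.

+1.23 V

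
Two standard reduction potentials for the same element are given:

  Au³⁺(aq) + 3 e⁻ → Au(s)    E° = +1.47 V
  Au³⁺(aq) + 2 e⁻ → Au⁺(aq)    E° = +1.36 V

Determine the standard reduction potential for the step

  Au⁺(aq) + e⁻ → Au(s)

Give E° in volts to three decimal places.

Sequential free energies add, so n₃E°₃ = n₁E°₁ + n₂E°₂.
With n₃ = 3, and the known step contributing 2×(+1.36) V, the unknown satisfies 1·E° = 3×(+1.47) − 2×(+1.36) = +1.690.
E° = +1.690 / 1 = +1.690 V.

+1.690 V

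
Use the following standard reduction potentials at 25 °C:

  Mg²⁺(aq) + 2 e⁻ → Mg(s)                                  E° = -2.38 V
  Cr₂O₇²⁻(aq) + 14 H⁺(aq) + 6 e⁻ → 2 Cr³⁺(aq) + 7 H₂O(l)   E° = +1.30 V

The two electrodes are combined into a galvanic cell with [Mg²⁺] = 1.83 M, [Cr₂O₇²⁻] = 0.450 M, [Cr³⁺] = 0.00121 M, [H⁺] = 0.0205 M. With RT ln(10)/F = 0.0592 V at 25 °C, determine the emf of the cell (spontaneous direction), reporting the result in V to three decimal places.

+3.493 V

Cr₂O₇²⁻/Cr³⁺ is the cathode (higher E°), Mg²⁺/Mg the anode: E°cell = +1.30 − (-2.38) = +3.68 V, n = 6.
Overall: Cr₂O₇²⁻(aq) + 14 H⁺(aq) + 3 Mg(s) → 2 Cr³⁺(aq) + 7 H₂O(l) + 3 Mg²⁺(aq)
Q = [Cr³⁺]^2·[Mg²⁺]^3 / ([Cr₂O₇²⁻]·[H⁺]^14); log Q = 18.935.
E = E° − (0.0592/n) log Q = +3.68 − (0.0592/6)(18.935) = +3.493 V.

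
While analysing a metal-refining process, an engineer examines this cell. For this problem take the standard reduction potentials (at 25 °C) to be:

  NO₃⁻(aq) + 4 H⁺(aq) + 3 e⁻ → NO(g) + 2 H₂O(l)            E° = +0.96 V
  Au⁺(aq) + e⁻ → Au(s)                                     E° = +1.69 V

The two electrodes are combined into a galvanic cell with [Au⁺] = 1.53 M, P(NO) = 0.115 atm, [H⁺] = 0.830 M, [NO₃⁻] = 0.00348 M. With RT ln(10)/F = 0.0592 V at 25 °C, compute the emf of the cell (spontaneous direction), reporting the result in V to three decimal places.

Au⁺/Au is the cathode (higher E°), NO₃⁻/NO the anode: E°cell = +1.69 − (+0.96) = +0.73 V, n = 3.
Overall: 3 Au⁺(aq) + NO(g) + 2 H₂O(l) → 3 Au(s) + NO₃⁻(aq) + 4 H⁺(aq)
Q = [NO₃⁻]·[H⁺]^4 / ([Au⁺]^3·P(NO)); log Q = -2.397.
E = E° − (0.0592/n) log Q = +0.73 − (0.0592/3)(-2.397) = +0.777 V.

+0.777 V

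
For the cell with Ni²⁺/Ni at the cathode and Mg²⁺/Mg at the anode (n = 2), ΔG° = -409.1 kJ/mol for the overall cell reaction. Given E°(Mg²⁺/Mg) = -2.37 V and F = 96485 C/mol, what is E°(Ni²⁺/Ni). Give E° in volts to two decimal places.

-0.25 V

E°cell = −ΔG°/(nF) = −(-409.1×10³)/((2)(96485)) = +2.120 V.
Since Ni²⁺/Ni is the cathode and Mg²⁺/Mg the anode, E°cell = E°(Ni²⁺/Ni) − E°(Mg²⁺/Mg).
So E°(Ni²⁺/Ni) = E°cell + E°(Mg²⁺/Mg) = +2.120 + (-2.37) = -0.25 V.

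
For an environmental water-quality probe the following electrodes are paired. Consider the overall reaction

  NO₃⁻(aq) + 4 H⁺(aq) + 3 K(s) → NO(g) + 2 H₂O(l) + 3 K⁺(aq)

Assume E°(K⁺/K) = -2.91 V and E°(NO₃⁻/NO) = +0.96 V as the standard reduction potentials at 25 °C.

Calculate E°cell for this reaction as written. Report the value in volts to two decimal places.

+3.87 V

The NO₃⁻/NO couple has the higher reduction potential, so it is the cathode; K⁺/K is oxidised at the anode.
E°cell = E°(cathode) − E°(anode) = (+0.96) − (-2.91) = +3.87 V.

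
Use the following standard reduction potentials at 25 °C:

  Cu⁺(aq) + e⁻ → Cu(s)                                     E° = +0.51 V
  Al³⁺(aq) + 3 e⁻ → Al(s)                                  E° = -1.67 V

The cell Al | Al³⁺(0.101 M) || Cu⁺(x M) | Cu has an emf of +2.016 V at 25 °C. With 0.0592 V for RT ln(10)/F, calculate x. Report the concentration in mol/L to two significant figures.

0.00079 M

Cu⁺/Cu is the cathode, Al³⁺/Al the anode: E°cell = +2.18 V, n = 3.
Overall reaction: 3 Cu⁺(aq) + Al(s) → 3 Cu(s) + Al³⁺(aq); Q = [Al³⁺]^1/[Cu⁺]^3.
From E = E° − (0.0592/n) log Q: log Q = (E° − E)·n/0.0592 = (+2.18 − (+2.016))·3/0.0592 = 8.3108.
So 3·log[Cu⁺] = 1·log(0.101) − log Q = -0.9957 − (8.3108) = -9.3065; log[Cu⁺] = -9.3065 / 3 = -3.1022; [Cu⁺] = 10^(-3.1022) ≈ 0.00079 M.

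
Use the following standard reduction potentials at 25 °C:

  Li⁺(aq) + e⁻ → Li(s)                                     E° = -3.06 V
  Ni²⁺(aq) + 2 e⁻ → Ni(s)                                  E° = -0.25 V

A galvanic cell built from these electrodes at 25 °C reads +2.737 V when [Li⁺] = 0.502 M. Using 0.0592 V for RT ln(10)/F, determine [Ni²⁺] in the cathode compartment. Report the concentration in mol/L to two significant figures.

Ni²⁺/Ni is the cathode, Li⁺/Li the anode: E°cell = +2.81 V, n = 2.
Overall reaction: Ni²⁺(aq) + 2 Li(s) → Ni(s) + 2 Li⁺(aq); Q = [Li⁺]^2/[Ni²⁺]^1.
From E = E° − (0.0592/n) log Q: log Q = (E° − E)·n/0.0592 = (+2.81 − (+2.737))·2/0.0592 = 2.4662.
So 1·log[Ni²⁺] = 2·log(0.502) − log Q = -0.5986 − (2.4662) = -3.0648; [Ni²⁺] = 10^(-3.0648) ≈ 0.00086 M.

0.00086 M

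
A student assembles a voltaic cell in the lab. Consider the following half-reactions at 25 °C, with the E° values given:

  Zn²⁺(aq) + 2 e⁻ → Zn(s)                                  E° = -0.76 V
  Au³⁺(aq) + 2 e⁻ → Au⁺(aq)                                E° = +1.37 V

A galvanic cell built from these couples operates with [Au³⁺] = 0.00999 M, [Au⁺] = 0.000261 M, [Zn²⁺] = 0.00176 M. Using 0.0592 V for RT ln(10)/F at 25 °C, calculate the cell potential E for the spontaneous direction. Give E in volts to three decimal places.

+2.258 V

Au³⁺/Au⁺ is the cathode (higher E°), Zn²⁺/Zn the anode: E°cell = +1.37 − (-0.76) = +2.13 V, n = 2.
Overall: Au³⁺(aq) + Zn(s) → Au⁺(aq) + Zn²⁺(aq)
Q = [Au⁺]·[Zn²⁺] / ([Au³⁺]); log Q = -4.337.
E = E° − (0.0592/n) log Q = +2.13 − (0.0592/2)(-4.337) = +2.258 V.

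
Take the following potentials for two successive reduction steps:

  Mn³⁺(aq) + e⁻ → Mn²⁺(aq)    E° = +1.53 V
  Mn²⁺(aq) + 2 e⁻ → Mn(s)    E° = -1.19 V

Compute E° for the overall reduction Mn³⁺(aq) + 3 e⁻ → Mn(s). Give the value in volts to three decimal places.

-0.283 V

Standard free energies of sequential steps add: ΔG°₃ = ΔG°₁ + ΔG°₂, so n₃E°₃ = n₁E°₁ + n₂E°₂.
E°₃ = (1×+1.53 + 2×-1.19) / 3 = (-0.850) / 3 = -0.283 V.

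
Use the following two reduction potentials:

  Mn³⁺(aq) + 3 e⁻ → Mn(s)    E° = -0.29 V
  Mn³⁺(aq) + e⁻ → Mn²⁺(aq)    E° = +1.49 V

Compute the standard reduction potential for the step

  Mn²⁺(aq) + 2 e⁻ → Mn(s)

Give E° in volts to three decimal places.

-1.180 V

Sequential free energies add, so n₃E°₃ = n₁E°₁ + n₂E°₂.
With n₃ = 3, and the known step contributing 1×(+1.49) V, the unknown satisfies 2·E° = 3×(-0.29) − 1×(+1.49) = -2.360.
E° = -2.360 / 2 = -1.180 V.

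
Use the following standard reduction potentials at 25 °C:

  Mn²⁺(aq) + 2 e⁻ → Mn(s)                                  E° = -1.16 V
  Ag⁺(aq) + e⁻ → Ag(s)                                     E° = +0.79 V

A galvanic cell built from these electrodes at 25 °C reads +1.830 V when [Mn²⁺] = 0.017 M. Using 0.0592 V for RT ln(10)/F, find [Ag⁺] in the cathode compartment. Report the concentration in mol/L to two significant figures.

0.0012 M

Ag⁺/Ag is the cathode, Mn²⁺/Mn the anode: E°cell = +1.95 V, n = 2.
Overall reaction: 2 Ag⁺(aq) + Mn(s) → 2 Ag(s) + Mn²⁺(aq); Q = [Mn²⁺]^1/[Ag⁺]^2.
From E = E° − (0.0592/n) log Q: log Q = (E° − E)·n/0.0592 = (+1.95 − (+1.830))·2/0.0592 = 4.0541.
So 2·log[Ag⁺] = 1·log(0.017) − log Q = -1.7696 − (4.0541) = -5.8237; log[Ag⁺] = -5.8237 / 2 = -2.9118; [Ag⁺] = 10^(-2.9118) ≈ 0.0012 M.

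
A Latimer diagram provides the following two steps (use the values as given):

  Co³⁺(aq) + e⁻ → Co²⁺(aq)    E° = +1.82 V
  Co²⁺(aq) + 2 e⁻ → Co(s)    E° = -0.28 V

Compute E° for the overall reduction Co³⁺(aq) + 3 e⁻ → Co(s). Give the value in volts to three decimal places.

Since ΔG° = −nFE° is additive over sequential reductions, n₃E°₃ = n₁E°₁ + n₂E°₂.
E°₃ = (1×+1.82 + 2×-0.28) / 3 = (+1.260) / 3 = +0.420 V.

+0.420 V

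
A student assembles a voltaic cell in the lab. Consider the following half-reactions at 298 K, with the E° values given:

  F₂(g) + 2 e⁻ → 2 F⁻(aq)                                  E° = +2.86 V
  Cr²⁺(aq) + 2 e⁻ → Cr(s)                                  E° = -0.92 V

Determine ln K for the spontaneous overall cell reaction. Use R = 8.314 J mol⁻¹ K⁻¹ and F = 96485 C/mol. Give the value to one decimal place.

294.4

Cathode: F₂/F⁻; anode: Cr²⁺/Cr. E°cell = (+2.86) − (-0.92) = +3.78 V, with n = 2.
ΔG° = −nFE° = −RT ln K, so ln K = nFE°/(RT) = (2)(96485)(+3.78) / ((8.314)(298)) = 294.412.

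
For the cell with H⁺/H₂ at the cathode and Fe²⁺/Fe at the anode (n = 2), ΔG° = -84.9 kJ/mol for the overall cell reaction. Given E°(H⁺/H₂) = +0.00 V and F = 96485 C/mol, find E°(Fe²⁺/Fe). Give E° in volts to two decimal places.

E°cell = −ΔG°/(nF) = −(-84.9×10³)/((2)(96485)) = +0.440 V.
Since H⁺/H₂ is the cathode and Fe²⁺/Fe the anode, E°cell = E°(H⁺/H₂) − E°(Fe²⁺/Fe).
So E°(Fe²⁺/Fe) = E°(H⁺/H₂) − E°cell = (+0.00) − (+0.440) = -0.44 V.

-0.44 V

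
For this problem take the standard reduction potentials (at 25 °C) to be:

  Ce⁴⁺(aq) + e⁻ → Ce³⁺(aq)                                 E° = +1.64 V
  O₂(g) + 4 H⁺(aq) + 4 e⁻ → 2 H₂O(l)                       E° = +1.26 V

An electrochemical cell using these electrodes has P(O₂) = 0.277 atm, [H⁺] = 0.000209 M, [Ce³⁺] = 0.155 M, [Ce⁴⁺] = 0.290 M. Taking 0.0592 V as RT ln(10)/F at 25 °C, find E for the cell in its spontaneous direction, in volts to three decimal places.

Ce⁴⁺/Ce³⁺ is the cathode (higher E°), O₂/H₂O the anode: E°cell = +1.64 − (+1.26) = +0.38 V, n = 4.
Overall: 4 Ce⁴⁺(aq) + 2 H₂O(l) → 4 Ce³⁺(aq) + O₂(g) + 4 H⁺(aq)
Q = [Ce³⁺]^4·P(O₂)·[H⁺]^4 / ([Ce⁴⁺]^4); log Q = -16.365.
E = E° − (0.0592/n) log Q = +0.38 − (0.0592/4)(-16.365) = +0.622 V.

+0.622 V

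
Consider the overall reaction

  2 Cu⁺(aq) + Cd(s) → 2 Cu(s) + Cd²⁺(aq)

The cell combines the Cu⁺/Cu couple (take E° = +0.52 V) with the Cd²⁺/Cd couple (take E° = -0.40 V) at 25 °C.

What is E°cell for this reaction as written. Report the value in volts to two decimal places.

+0.92 V

The Cu⁺/Cu couple has the higher reduction potential, so it is the cathode; Cd²⁺/Cd is oxidised at the anode.
E°cell = E°(cathode) − E°(anode) = (+0.52) − (-0.40) = +0.92 V.
Since E°cell > 0, the reaction is spontaneous under standard conditions.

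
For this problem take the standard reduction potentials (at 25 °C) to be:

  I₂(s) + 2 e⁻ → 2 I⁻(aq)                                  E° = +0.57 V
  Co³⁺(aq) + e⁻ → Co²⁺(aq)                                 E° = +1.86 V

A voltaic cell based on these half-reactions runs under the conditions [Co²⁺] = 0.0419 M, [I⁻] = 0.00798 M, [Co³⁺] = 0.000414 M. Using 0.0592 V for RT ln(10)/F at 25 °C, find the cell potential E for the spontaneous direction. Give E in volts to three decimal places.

+1.047 V

Co³⁺/Co²⁺ is the cathode (higher E°), I₂/I⁻ the anode: E°cell = +1.86 − (+0.57) = +1.29 V, n = 2.
Overall: 2 Co³⁺(aq) + 2 I⁻(aq) → 2 Co²⁺(aq) + I₂(s)
Q = [Co²⁺]^2 / ([Co³⁺]^2·[I⁻]^2); log Q = 8.206.
E = E° − (0.0592/n) log Q = +1.29 − (0.0592/2)(8.206) = +1.047 V.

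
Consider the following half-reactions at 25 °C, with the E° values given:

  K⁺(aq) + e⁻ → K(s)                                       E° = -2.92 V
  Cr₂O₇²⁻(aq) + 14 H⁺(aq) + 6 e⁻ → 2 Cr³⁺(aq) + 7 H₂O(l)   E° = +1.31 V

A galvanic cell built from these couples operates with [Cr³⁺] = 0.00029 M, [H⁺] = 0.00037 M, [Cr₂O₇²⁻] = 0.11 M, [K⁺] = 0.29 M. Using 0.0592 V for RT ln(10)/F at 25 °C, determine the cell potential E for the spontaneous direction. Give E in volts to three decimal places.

+3.848 V

Cr₂O₇²⁻/Cr³⁺ is the cathode (higher E°), K⁺/K the anode: E°cell = +1.31 − (-2.92) = +4.23 V, n = 6.
Overall: Cr₂O₇²⁻(aq) + 14 H⁺(aq) + 6 K(s) → 2 Cr³⁺(aq) + 7 H₂O(l) + 6 K⁺(aq)
Q = [Cr³⁺]^2·[K⁺]^6 / ([Cr₂O₇²⁻]·[H⁺]^14); log Q = 38.703.
E = E° − (0.0592/n) log Q = +4.23 − (0.0592/6)(38.703) = +3.848 V.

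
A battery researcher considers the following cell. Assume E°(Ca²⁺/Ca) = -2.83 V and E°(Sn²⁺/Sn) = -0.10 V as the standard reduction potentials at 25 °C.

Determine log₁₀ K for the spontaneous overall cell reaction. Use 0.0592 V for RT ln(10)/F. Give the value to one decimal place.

Cathode: Sn²⁺/Sn; anode: Ca²⁺/Ca. E°cell = +2.73 V, n = 2.
log K = nE°cell / 0.0592 = (2)(+2.73) / 0.0592 = 92.2.

92.2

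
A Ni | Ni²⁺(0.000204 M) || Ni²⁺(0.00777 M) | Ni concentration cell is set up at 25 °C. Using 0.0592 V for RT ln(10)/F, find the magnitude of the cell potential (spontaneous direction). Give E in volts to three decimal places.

+0.047 V

For a concentration cell E°cell = 0. The 0.00777 M side is the cathode (reduction is favoured where [Ni²⁺] is higher).
With n = 2, E = −(0.0592/2) log([Ni²⁺]ₐₙ/[Ni²⁺]꜀ₐₜ) = −(0.0592/2) log(0.000204/0.00777) = −(0.0592/2)(-1.581) = +0.047 V.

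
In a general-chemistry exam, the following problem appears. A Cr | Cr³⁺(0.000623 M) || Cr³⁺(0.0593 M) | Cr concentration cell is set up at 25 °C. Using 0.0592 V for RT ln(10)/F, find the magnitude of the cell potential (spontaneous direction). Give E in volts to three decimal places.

+0.039 V

For a concentration cell E°cell = 0. The 0.0593 M side is the cathode (reduction is favoured where [Cr³⁺] is higher).
With n = 3, E = −(0.0592/3) log([Cr³⁺]ₐₙ/[Cr³⁺]꜀ₐₜ) = −(0.0592/3) log(0.000623/0.0593) = −(0.0592/3)(-1.979) = +0.039 V.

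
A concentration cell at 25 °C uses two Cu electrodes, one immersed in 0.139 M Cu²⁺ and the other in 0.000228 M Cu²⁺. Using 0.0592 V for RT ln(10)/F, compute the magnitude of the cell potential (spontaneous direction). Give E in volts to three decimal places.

For a concentration cell E°cell = 0. The 0.139 M side is the cathode (reduction is favoured where [Cu²⁺] is higher).
With n = 2, E = −(0.0592/2) log([Cu²⁺]ₐₙ/[Cu²⁺]꜀ₐₜ) = −(0.0592/2) log(0.000228/0.139) = −(0.0592/2)(-2.785) = +0.082 V.

+0.082 V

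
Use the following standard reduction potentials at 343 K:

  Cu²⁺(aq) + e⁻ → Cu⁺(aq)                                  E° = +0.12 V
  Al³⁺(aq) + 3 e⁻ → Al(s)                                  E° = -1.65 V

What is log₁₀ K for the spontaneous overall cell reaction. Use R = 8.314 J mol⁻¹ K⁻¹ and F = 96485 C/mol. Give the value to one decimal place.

78.0

Cathode: Cu²⁺/Cu⁺; anode: Al³⁺/Al. E°cell = (+0.12) − (-1.65) = +1.77 V, with n = 3.
ΔG° = −nFE° = −RT ln K, so ln K = nFE°/(RT) = (3)(96485)(+1.77) / ((8.314)(343)) = 179.659.
log₁₀ K = 179.659 / ln 10 = 78.0.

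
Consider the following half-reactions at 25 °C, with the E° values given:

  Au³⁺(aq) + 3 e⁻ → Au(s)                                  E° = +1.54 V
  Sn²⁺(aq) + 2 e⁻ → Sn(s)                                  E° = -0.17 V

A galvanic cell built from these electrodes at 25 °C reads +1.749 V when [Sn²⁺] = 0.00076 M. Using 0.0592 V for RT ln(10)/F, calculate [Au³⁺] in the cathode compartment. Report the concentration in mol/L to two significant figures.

0.0020 M

Au³⁺/Au is the cathode, Sn²⁺/Sn the anode: E°cell = +1.71 V, n = 6.
Overall reaction: 2 Au³⁺(aq) + 3 Sn(s) → 2 Au(s) + 3 Sn²⁺(aq); Q = [Sn²⁺]^3/[Au³⁺]^2.
From E = E° − (0.0592/n) log Q: log Q = (E° − E)·n/0.0592 = (+1.71 − (+1.749))·6/0.0592 = -3.9527.
So 2·log[Au³⁺] = 3·log(0.00076) − log Q = -9.3576 − (-3.9527) = -5.4049; log[Au³⁺] = -5.4049 / 2 = -2.7024; [Au³⁺] = 10^(-2.7024) ≈ 0.0020 M.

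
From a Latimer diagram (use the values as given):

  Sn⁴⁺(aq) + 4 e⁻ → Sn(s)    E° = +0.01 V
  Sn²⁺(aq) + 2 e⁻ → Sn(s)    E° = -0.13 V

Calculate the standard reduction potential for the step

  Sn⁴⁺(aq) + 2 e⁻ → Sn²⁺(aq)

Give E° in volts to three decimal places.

+0.150 V

Sequential free energies add, so n₃E°₃ = n₁E°₁ + n₂E°₂.
With n₃ = 4, and the known step contributing 2×(-0.13) V, the unknown satisfies 2·E° = 4×(+0.01) − 2×(-0.13) = +0.300.
E° = +0.300 / 2 = +0.150 V.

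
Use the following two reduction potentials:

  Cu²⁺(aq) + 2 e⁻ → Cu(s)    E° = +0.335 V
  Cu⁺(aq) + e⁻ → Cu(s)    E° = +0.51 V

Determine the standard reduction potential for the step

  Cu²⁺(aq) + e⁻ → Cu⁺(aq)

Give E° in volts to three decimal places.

+0.160 V

Sequential free energies add, so n₃E°₃ = n₁E°₁ + n₂E°₂.
With n₃ = 2, and the known step contributing 1×(+0.51) V, the unknown satisfies 1·E° = 2×(+0.335) − 1×(+0.51) = +0.160.
E° = +0.160 / 1 = +0.160 V.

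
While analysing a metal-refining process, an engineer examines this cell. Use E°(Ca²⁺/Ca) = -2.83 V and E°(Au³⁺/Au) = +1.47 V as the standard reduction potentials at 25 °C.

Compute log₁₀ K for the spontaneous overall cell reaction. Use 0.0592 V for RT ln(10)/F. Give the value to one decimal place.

435.8

Cathode: Au³⁺/Au; anode: Ca²⁺/Ca. E°cell = +4.30 V, n = 6.
log K = nE°cell / 0.0592 = (6)(+4.30) / 0.0592 = 435.8.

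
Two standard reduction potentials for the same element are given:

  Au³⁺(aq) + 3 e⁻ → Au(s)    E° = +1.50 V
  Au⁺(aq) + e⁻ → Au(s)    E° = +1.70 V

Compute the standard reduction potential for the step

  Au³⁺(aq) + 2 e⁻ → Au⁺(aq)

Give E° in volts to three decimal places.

+1.400 V

Sequential free energies add, so n₃E°₃ = n₁E°₁ + n₂E°₂.
With n₃ = 3, and the known step contributing 1×(+1.70) V, the unknown satisfies 2·E° = 3×(+1.50) − 1×(+1.70) = +2.800.
E° = +2.800 / 2 = +1.400 V.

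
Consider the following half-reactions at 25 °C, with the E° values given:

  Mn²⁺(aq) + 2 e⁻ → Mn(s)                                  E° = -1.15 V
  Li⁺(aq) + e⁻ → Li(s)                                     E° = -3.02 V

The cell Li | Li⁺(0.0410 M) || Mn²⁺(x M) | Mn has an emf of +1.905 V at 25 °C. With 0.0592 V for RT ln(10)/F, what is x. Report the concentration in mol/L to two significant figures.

0.026 M

Mn²⁺/Mn is the cathode, Li⁺/Li the anode: E°cell = +1.87 V, n = 2.
Overall reaction: Mn²⁺(aq) + 2 Li(s) → Mn(s) + 2 Li⁺(aq); Q = [Li⁺]^2/[Mn²⁺]^1.
From E = E° − (0.0592/n) log Q: log Q = (E° − E)·n/0.0592 = (+1.87 − (+1.905))·2/0.0592 = -1.1824.
So 1·log[Mn²⁺] = 2·log(0.041) − log Q = -2.7744 − (-1.1824) = -1.5920; [Mn²⁺] = 10^(-1.5920) ≈ 0.026 M.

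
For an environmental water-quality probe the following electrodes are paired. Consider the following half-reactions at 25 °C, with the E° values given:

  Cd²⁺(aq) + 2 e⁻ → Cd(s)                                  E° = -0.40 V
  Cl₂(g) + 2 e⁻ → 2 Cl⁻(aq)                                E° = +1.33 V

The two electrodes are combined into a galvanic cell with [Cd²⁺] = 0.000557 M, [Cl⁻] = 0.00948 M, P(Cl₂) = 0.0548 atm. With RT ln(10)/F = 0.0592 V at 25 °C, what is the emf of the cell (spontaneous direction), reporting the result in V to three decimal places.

+1.909 V

Cl₂/Cl⁻ is the cathode (higher E°), Cd²⁺/Cd the anode: E°cell = +1.33 − (-0.40) = +1.73 V, n = 2.
Overall: Cl₂(g) + Cd(s) → 2 Cl⁻(aq) + Cd²⁺(aq)
Q = [Cl⁻]^2·[Cd²⁺] / (P(Cl₂)); log Q = -6.039.
E = E° − (0.0592/n) log Q = +1.73 − (0.0592/2)(-6.039) = +1.909 V.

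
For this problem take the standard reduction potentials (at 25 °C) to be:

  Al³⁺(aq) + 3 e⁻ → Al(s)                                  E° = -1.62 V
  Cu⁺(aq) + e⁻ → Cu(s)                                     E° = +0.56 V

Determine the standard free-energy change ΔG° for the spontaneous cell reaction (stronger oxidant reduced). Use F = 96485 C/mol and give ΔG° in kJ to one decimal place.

Cu⁺/Cu (E° = +0.56 V) is the cathode; Al³⁺/Al (E° = -1.62 V) is the anode, so E°cell = +2.18 V.
Balancing electrons gives n = 3 (lcm of 1 and 3).
ΔG° = −nFE° = −(3)(96485)(+2.18) = -631,012 J = -631.0 kJ.

-631.0 kJ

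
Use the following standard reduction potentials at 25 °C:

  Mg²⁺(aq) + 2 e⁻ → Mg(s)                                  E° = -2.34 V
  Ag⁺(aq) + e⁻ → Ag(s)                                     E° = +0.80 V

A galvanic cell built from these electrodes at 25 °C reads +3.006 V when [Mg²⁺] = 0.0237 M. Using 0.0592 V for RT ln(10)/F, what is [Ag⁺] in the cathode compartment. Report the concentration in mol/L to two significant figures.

0.00084 M

Ag⁺/Ag is the cathode, Mg²⁺/Mg the anode: E°cell = +3.14 V, n = 2.
Overall reaction: 2 Ag⁺(aq) + Mg(s) → 2 Ag(s) + Mg²⁺(aq); Q = [Mg²⁺]^1/[Ag⁺]^2.
From E = E° − (0.0592/n) log Q: log Q = (E° − E)·n/0.0592 = (+3.14 − (+3.006))·2/0.0592 = 4.5270.
So 2·log[Ag⁺] = 1·log(0.0237) − log Q = -1.6253 − (4.5270) = -6.1523; log[Ag⁺] = -6.1523 / 2 = -3.0762; [Ag⁺] = 10^(-3.0762) ≈ 0.00084 M.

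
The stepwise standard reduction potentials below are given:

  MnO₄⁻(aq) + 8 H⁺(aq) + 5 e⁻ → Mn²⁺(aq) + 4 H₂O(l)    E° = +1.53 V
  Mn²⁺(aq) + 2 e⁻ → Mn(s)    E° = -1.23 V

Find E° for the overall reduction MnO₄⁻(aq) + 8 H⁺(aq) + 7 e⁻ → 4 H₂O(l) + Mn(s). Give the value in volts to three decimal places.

Standard free energies of sequential steps add: ΔG°₃ = ΔG°₁ + ΔG°₂, so n₃E°₃ = n₁E°₁ + n₂E°₂.
E°₃ = (5×+1.53 + 2×-1.23) / 7 = (+5.190) / 7 = +0.741 V.

+0.741 V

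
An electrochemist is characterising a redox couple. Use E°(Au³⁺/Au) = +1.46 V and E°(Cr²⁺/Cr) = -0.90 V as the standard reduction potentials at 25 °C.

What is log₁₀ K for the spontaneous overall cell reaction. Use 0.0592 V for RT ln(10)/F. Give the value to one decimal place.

239.2

Cathode: Au³⁺/Au; anode: Cr²⁺/Cr. E°cell = +2.36 V, n = 6.
log K = nE°cell / 0.0592 = (6)(+2.36) / 0.0592 = 239.2.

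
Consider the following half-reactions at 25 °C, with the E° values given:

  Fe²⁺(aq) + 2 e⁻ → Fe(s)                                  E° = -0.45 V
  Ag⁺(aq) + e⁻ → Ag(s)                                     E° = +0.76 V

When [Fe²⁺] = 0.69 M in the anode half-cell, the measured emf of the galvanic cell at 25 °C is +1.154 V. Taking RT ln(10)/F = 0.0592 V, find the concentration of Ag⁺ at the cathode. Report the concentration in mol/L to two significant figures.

0.094 M

Ag⁺/Ag is the cathode, Fe²⁺/Fe the anode: E°cell = +1.21 V, n = 2.
Overall reaction: 2 Ag⁺(aq) + Fe(s) → 2 Ag(s) + Fe²⁺(aq); Q = [Fe²⁺]^1/[Ag⁺]^2.
From E = E° − (0.0592/n) log Q: log Q = (E° − E)·n/0.0592 = (+1.21 − (+1.154))·2/0.0592 = 1.8919.
So 2·log[Ag⁺] = 1·log(0.69) − log Q = -0.1612 − (1.8919) = -2.0531; log[Ag⁺] = -2.0531 / 2 = -1.0266; [Ag⁺] = 10^(-1.0266) ≈ 0.094 M.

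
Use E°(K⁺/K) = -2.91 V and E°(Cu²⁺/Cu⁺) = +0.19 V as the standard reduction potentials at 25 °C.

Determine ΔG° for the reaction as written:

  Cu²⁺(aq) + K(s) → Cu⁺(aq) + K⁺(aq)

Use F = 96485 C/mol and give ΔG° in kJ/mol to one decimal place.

As written, Cu²⁺/Cu⁺ is reduced (cathode) and K⁺/K is oxidised (anode), so E°cell = (+0.19) − (-2.91) = +3.10 V.
Balancing electrons gives n = 1.
ΔG° = −nFE° = −(1)(96485)(+3.10) = -299,104 J = -299.1 kJ/mol.

-299.1 kJ/mol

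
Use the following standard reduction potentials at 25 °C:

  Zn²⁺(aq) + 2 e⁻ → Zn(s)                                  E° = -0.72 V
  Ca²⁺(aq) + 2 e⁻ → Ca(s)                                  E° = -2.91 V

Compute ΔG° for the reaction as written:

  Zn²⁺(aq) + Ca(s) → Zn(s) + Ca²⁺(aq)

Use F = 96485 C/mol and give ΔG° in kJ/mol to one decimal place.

As written, Zn²⁺/Zn is reduced (cathode) and Ca²⁺/Ca is oxidised (anode), so E°cell = (-0.72) − (-2.91) = +2.19 V.
Balancing electrons gives n = 2.
ΔG° = −nFE° = −(2)(96485)(+2.19) = -422,604 J = -422.6 kJ/mol.

-422.6 kJ/mol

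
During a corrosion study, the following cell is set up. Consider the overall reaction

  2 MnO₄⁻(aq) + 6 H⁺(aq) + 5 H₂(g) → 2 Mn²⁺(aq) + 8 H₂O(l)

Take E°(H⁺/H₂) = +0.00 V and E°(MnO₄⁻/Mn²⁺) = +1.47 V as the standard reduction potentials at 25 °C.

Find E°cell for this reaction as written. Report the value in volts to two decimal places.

+1.47 V

The MnO₄⁻/Mn²⁺ couple has the higher reduction potential, so it is the cathode; H⁺/H₂ is oxidised at the anode.
E°cell = E°(cathode) − E°(anode) = (+1.47) − (+0.00) = +1.47 V.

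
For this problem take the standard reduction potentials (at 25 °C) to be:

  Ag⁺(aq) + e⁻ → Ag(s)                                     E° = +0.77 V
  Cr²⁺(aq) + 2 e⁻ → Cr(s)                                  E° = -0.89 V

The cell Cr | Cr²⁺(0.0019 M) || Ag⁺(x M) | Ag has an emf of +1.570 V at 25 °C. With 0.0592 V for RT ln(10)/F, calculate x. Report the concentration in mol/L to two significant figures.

Ag⁺/Ag is the cathode, Cr²⁺/Cr the anode: E°cell = +1.66 V, n = 2.
Overall reaction: 2 Ag⁺(aq) + Cr(s) → 2 Ag(s) + Cr²⁺(aq); Q = [Cr²⁺]^1/[Ag⁺]^2.
From E = E° − (0.0592/n) log Q: log Q = (E° − E)·n/0.0592 = (+1.66 − (+1.570))·2/0.0592 = 3.0405.
So 2·log[Ag⁺] = 1·log(0.0019) − log Q = -2.7212 − (3.0405) = -5.7617; log[Ag⁺] = -5.7617 / 2 = -2.8809; [Ag⁺] = 10^(-2.8809) ≈ 0.0013 M.

0.0013 M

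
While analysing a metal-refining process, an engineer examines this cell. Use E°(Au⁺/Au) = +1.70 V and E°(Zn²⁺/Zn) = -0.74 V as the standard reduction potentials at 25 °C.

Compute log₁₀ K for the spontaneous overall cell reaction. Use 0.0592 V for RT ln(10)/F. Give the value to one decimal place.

Cathode: Au⁺/Au; anode: Zn²⁺/Zn. E°cell = +2.44 V, n = 2.
log K = nE°cell / 0.0592 = (2)(+2.44) / 0.0592 = 82.4.

82.4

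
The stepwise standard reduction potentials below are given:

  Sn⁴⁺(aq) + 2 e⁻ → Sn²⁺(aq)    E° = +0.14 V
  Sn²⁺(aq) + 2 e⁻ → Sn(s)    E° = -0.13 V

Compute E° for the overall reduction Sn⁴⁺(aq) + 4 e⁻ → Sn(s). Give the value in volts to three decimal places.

+0.005 V

Since ΔG° = −nFE° is additive over sequential reductions, n₃E°₃ = n₁E°₁ + n₂E°₂.
E°₃ = (2×+0.14 + 2×-0.13) / 4 = (+0.020) / 4 = +0.005 V.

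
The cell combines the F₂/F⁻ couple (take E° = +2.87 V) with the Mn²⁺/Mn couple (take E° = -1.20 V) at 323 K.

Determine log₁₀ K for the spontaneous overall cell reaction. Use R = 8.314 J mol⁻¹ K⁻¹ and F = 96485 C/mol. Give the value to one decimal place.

Cathode: F₂/F⁻; anode: Mn²⁺/Mn. E°cell = (+2.87) − (-1.20) = +4.07 V, with n = 2.
ΔG° = −nFE° = −RT ln K, so ln K = nFE°/(RT) = (2)(96485)(+4.07) / ((8.314)(323)) = 292.463.
log₁₀ K = 292.463 / ln 10 = 127.0.

127.0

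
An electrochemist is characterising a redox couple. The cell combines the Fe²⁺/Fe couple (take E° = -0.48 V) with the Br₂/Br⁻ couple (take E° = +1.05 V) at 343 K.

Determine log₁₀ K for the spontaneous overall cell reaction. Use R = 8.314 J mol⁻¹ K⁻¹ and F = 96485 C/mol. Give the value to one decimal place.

Cathode: Br₂/Br⁻; anode: Fe²⁺/Fe. E°cell = (+1.05) − (-0.48) = +1.53 V, with n = 2.
ΔG° = −nFE° = −RT ln K, so ln K = nFE°/(RT) = (2)(96485)(+1.53) / ((8.314)(343)) = 103.533.
log₁₀ K = 103.533 / ln 10 = 45.0.

45.0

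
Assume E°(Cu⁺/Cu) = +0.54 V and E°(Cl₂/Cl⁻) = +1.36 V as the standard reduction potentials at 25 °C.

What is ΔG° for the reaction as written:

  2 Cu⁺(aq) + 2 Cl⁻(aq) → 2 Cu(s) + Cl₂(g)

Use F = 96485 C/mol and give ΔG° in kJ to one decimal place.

+158.2 kJ

As written, Cu⁺/Cu is reduced (cathode) and Cl₂/Cl⁻ is oxidised (anode), so E°cell = (+0.54) − (+1.36) = -0.82 V.
Balancing electrons gives n = 2.
ΔG° = −nFE° = −(2)(96485)(-0.82) = 158,235 J = +158.2 kJ.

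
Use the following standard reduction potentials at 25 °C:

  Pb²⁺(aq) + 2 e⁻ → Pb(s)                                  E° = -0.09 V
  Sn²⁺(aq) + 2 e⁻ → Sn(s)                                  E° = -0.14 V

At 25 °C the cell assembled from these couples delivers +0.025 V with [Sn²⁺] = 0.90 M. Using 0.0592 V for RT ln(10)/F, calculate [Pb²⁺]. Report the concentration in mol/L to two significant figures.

0.13 M

Pb²⁺/Pb is the cathode, Sn²⁺/Sn the anode: E°cell = +0.05 V, n = 2.
Overall reaction: Pb²⁺(aq) + Sn(s) → Pb(s) + Sn²⁺(aq); Q = [Sn²⁺]^1/[Pb²⁺]^1.
From E = E° − (0.0592/n) log Q: log Q = (E° − E)·n/0.0592 = (+0.05 − (+0.025))·2/0.0592 = 0.8446.
So 1·log[Pb²⁺] = 1·log(0.9) − log Q = -0.0458 − (0.8446) = -0.8904; [Pb²⁺] = 10^(-0.8904) ≈ 0.13 M.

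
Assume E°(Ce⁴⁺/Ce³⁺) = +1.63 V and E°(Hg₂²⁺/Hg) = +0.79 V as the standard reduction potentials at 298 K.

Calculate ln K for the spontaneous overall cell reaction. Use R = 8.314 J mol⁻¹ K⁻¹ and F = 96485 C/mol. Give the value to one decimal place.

65.4

Cathode: Ce⁴⁺/Ce³⁺; anode: Hg₂²⁺/Hg. E°cell = (+1.63) − (+0.79) = +0.84 V, with n = 2.
ΔG° = −nFE° = −RT ln K, so ln K = nFE°/(RT) = (2)(96485)(+0.84) / ((8.314)(298)) = 65.425.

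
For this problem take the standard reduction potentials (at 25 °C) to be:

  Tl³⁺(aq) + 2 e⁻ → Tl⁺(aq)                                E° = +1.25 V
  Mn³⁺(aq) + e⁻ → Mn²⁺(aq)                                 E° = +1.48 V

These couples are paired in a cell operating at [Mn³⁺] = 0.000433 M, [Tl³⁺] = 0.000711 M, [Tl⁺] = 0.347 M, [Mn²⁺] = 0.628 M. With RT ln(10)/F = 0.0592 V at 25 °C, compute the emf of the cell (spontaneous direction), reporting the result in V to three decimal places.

+0.122 V

Mn³⁺/Mn²⁺ is the cathode (higher E°), Tl³⁺/Tl⁺ the anode: E°cell = +1.48 − (+1.25) = +0.23 V, n = 2.
Overall: 2 Mn³⁺(aq) + Tl⁺(aq) → 2 Mn²⁺(aq) + Tl³⁺(aq)
Q = [Mn²⁺]^2·[Tl³⁺] / ([Mn³⁺]^2·[Tl⁺]); log Q = 3.634.
E = E° − (0.0592/n) log Q = +0.23 − (0.0592/2)(3.634) = +0.122 V.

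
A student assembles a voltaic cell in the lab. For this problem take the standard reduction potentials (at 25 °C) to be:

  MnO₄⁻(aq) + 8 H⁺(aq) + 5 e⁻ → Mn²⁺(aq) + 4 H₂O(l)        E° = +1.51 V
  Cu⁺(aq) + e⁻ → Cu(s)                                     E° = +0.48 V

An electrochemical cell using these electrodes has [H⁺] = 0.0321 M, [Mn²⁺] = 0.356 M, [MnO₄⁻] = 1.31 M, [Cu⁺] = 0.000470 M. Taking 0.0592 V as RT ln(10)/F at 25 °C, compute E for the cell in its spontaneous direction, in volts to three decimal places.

MnO₄⁻/Mn²⁺ is the cathode (higher E°), Cu⁺/Cu the anode: E°cell = +1.51 − (+0.48) = +1.03 V, n = 5.
Overall: MnO₄⁻(aq) + 8 H⁺(aq) + 5 Cu(s) → Mn²⁺(aq) + 4 H₂O(l) + 5 Cu⁺(aq)
Q = [Mn²⁺]·[Cu⁺]^5 / ([MnO₄⁻]·[H⁺]^8); log Q = -5.257.
E = E° − (0.0592/n) log Q = +1.03 − (0.0592/5)(-5.257) = +1.092 V.

+1.092 V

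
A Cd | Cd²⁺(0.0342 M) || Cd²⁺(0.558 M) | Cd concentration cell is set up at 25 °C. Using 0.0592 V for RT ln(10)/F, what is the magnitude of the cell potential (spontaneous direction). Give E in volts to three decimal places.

+0.036 V

For a concentration cell E°cell = 0. The 0.558 M side is the cathode (reduction is favoured where [Cd²⁺] is higher).
With n = 2, E = −(0.0592/2) log([Cd²⁺]ₐₙ/[Cd²⁺]꜀ₐₜ) = −(0.0592/2) log(0.0342/0.558) = −(0.0592/2)(-1.213) = +0.036 V.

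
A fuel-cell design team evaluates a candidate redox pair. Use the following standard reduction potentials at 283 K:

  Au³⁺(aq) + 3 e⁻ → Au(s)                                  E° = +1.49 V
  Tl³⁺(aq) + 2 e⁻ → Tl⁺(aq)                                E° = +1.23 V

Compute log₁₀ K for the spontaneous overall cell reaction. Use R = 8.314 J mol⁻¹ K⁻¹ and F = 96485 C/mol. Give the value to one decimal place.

Cathode: Au³⁺/Au; anode: Tl³⁺/Tl⁺. E°cell = (+1.49) − (+1.23) = +0.26 V, with n = 6.
ΔG° = −nFE° = −RT ln K, so ln K = nFE°/(RT) = (6)(96485)(+0.26) / ((8.314)(283)) = 63.972.
log₁₀ K = 63.972 / ln 10 = 27.8.

27.8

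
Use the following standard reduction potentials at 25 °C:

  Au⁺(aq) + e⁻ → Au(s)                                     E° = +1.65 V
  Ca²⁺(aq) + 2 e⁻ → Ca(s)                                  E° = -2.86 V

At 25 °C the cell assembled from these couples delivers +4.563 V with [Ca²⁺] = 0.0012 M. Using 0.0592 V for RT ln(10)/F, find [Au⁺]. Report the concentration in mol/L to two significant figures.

Au⁺/Au is the cathode, Ca²⁺/Ca the anode: E°cell = +4.51 V, n = 2.
Overall reaction: 2 Au⁺(aq) + Ca(s) → 2 Au(s) + Ca²⁺(aq); Q = [Ca²⁺]^1/[Au⁺]^2.
From E = E° − (0.0592/n) log Q: log Q = (E° − E)·n/0.0592 = (+4.51 − (+4.563))·2/0.0592 = -1.7905.
So 2·log[Au⁺] = 1·log(0.0012) − log Q = -2.9208 − (-1.7905) = -1.1303; log[Au⁺] = -1.1303 / 2 = -0.5652; [Au⁺] = 10^(-0.5652) ≈ 0.27 M.

0.27 M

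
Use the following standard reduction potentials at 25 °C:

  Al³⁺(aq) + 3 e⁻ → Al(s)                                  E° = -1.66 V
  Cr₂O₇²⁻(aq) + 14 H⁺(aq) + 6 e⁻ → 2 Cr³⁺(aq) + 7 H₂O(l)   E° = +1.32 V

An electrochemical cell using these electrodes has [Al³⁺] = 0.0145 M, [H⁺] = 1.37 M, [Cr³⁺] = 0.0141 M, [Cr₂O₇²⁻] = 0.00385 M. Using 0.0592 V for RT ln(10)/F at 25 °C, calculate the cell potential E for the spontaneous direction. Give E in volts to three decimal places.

Cr₂O₇²⁻/Cr³⁺ is the cathode (higher E°), Al³⁺/Al the anode: E°cell = +1.32 − (-1.66) = +2.98 V, n = 6.
Overall: Cr₂O₇²⁻(aq) + 14 H⁺(aq) + 2 Al(s) → 2 Cr³⁺(aq) + 7 H₂O(l) + 2 Al³⁺(aq)
Q = [Cr³⁺]^2·[Al³⁺]^2 / ([Cr₂O₇²⁻]·[H⁺]^14); log Q = -6.878.
E = E° − (0.0592/n) log Q = +2.98 − (0.0592/6)(-6.878) = +3.048 V.

+3.048 V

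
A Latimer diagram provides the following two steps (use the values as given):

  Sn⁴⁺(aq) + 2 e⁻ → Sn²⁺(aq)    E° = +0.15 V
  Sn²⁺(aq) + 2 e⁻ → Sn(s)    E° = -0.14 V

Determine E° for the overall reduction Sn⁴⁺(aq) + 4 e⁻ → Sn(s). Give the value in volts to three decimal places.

Since ΔG° = −nFE° is additive over sequential reductions, n₃E°₃ = n₁E°₁ + n₂E°₂.
E°₃ = (2×+0.15 + 2×-0.14) / 4 = (+0.020) / 4 = +0.005 V.

+0.005 V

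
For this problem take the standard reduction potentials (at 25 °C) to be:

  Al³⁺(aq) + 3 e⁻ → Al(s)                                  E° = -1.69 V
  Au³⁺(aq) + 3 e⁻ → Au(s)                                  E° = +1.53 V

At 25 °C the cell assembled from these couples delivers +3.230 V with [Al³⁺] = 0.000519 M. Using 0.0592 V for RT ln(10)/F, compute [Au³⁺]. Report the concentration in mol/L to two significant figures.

0.0017 M

Au³⁺/Au is the cathode, Al³⁺/Al the anode: E°cell = +3.22 V, n = 3.
Overall reaction: Au³⁺(aq) + Al(s) → Au(s) + Al³⁺(aq); Q = [Al³⁺]^1/[Au³⁺]^1.
From E = E° − (0.0592/n) log Q: log Q = (E° − E)·n/0.0592 = (+3.22 − (+3.230))·3/0.0592 = -0.5068.
So 1·log[Au³⁺] = 1·log(0.000519) − log Q = -3.2848 − (-0.5068) = -2.7780; [Au³⁺] = 10^(-2.7780) ≈ 0.0017 M.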